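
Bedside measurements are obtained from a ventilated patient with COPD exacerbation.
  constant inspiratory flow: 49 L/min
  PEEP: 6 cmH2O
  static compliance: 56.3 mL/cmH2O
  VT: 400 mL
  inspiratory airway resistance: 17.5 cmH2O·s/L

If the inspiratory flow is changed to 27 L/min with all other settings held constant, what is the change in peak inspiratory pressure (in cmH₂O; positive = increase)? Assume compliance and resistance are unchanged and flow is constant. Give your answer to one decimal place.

-6.4

Flow: 49 L/min ÷ 60 = 0.8167 L/s.
New flow: 27 L/min ÷ 60 = 0.45 L/s.
PIP = Vt/C + R·V̇ + PEEP (constant-flow equation of motion).
Only the resistive term changes: ΔPIP = R × ΔV̇ = 17.5 × (0.45 − 0.8167) = 17.5 × -0.3667 = -6.417 cmH2O.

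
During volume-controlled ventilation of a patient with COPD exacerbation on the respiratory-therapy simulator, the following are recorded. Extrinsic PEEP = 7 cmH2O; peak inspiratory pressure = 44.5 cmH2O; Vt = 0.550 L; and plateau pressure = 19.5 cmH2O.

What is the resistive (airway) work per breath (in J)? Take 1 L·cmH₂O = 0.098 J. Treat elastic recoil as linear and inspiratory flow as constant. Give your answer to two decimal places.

With constant inspiratory flow the resistive pressure is constant at PIP − Pplat = 44.5 − 19.5 = 25.0 cmH2O, so resistive work = 25.0 × 0.550 = 13.75 L·cmH2O.
× 0.098 J/(L·cmH2O) → 1.348 J.

1.35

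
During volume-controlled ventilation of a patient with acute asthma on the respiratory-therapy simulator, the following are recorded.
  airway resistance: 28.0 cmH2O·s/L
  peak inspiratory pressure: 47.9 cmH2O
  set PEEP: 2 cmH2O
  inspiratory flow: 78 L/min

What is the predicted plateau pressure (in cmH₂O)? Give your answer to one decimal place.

Flow: 78 L/min ÷ 60 = 1.3 L/s.
Pplat = PIP − Raw × flow = 47.9 − 28.0 × 1.3 = 47.9 − 36.4 = 11.5 cmH2O.

11.5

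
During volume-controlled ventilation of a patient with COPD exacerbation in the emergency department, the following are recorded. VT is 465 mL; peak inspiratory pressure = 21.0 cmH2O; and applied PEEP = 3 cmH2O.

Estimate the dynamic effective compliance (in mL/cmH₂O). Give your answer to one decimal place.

25.8

Dynamic compliance = Vt / (PIP − PEEP) = 465 / (21.0 − 3) = 465 / 18.0 = 25.833 mL/cmH2O.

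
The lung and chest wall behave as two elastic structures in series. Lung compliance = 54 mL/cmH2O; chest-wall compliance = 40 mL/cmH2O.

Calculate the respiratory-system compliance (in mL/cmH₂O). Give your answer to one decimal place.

23.0

Lung and chest wall are elastances in series: 1/Crs = 1/CL + 1/Ccw.
1/Crs = 1/54 + 1/40 = 0.04352.
Crs = 22.978 mL/cmH2O.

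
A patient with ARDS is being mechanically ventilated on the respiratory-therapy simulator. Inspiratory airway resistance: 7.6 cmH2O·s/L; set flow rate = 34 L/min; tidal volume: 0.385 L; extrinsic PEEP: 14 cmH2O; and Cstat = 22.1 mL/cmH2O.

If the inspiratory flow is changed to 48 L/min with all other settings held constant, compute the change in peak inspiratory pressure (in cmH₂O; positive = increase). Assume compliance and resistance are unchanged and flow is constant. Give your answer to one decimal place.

Flow: 34 L/min ÷ 60 = 0.5667 L/s.
New flow: 48 L/min ÷ 60 = 0.8 L/s.
PIP = Vt/C + R·V̇ + PEEP (constant-flow equation of motion).
Only the resistive term changes: ΔPIP = R × ΔV̇ = 7.6 × (0.8 − 0.5667) = 7.6 × 0.2333 = 1.773 cmH2O.

1.8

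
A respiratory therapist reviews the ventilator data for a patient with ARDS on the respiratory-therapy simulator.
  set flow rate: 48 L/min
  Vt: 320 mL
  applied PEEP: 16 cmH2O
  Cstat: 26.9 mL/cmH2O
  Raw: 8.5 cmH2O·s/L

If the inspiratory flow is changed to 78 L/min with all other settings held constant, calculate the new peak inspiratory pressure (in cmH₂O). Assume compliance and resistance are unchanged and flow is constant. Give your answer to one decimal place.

38.9

Flow: 48 L/min ÷ 60 = 0.8 L/s.
New flow: 78 L/min ÷ 60 = 1.3 L/s.
PIP = Vt/C + R·V̇ + PEEP (constant-flow equation of motion).
Only the resistive term changes: ΔPIP = R × ΔV̇ = 8.5 × (1.3 − 0.8) = 8.5 × 0.5 = 4.25 cmH2O.
Original PIP = 320/26.9 + 8.5×0.8 + 16 = 34.696 cmH2O; new PIP = 34.696 + (4.25) = 38.946 cmH2O.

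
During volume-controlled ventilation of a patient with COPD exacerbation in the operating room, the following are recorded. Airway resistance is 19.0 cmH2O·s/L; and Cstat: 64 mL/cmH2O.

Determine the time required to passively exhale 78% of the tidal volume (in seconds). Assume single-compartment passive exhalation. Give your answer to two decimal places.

τ = R × C = 19.0 × 64 mL/cmH2O = 19.0 × 0.064 L/cmH2O = 1.216 s.
Exhaled fraction f = 1 − e^(−t/τ) → t = −τ·ln(1 − f) = −1.216·ln(0.22) = 1.841 s.

1.84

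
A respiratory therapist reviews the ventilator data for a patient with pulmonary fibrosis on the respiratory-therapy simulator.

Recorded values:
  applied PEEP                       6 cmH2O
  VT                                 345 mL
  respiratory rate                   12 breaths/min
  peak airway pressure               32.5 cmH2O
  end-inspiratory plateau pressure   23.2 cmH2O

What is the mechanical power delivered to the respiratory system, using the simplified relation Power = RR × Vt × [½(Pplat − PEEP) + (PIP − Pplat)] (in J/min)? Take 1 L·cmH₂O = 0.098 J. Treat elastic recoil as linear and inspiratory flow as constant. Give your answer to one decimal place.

7.3

Per-breath work = Vt × [½(Pplat−PEEP) + (PIP−Pplat)] = 0.345 × [0.5×17.2 + 9.3] = 0.345 × 17.9 = 6.176 L·cmH2O.
Power = 12 × 6.176 = 74.112 L·cmH2O/min.
× 0.098 J/(L·cmH2O) → 7.263 J/min.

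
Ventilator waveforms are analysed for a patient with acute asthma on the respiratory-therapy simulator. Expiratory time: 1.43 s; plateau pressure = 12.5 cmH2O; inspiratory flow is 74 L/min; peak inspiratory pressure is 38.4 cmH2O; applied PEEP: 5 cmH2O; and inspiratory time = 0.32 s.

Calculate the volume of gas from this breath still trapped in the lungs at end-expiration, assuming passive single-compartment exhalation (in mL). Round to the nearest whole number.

Flow: 74 L/min ÷ 60 = 1.2333 L/s.
Vt = flow × Ti = 1.2333 L/s × 0.32 s × 1000 mL/L = 394.66 mL.
R = (PIP − Pplat)/V̇ = (38.4 − 12.5) / 1.2333 = 25.9/1.2333 = 21.001 cmH2O·s/L.
C = Vt/(Pplat − PEEP) = 394.66 / (12.5 − 5) = 394.66/7.5 = 52.621 mL/cmH2O.
τ = R × C = 21.001 × 0.05262 L/cmH2O = 1.105 s.
Fraction remaining = e^(−Te/τ) = e^(−1.43/1.105) = 0.2741.
Trapped volume = 394.66 × 0.2741 = 108.18 mL.

108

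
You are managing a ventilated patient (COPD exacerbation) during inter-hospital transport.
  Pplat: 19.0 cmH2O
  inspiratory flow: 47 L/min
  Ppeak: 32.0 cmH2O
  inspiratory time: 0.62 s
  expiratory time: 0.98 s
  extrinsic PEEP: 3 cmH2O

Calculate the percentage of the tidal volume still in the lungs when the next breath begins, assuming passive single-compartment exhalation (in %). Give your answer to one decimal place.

14.3

Flow: 47 L/min ÷ 60 = 0.7833 L/s.
Vt = flow × Ti = 0.7833 L/s × 0.62 s × 1000 mL/L = 485.65 mL.
R = (PIP − Pplat)/V̇ = (32.0 − 19.0) / 0.7833 = 13.0/0.7833 = 16.596 cmH2O·s/L.
C = Vt/(Pplat − PEEP) = 485.65 / (19.0 − 3) = 485.65/16.0 = 30.353 mL/cmH2O.
τ = R × C = 16.596 × 0.03035 L/cmH2O = 0.5037 s.
Fraction remaining at end-expiration = e^(−Te/τ) = e^(−0.98/0.5037) = 0.1429 → 14.29%.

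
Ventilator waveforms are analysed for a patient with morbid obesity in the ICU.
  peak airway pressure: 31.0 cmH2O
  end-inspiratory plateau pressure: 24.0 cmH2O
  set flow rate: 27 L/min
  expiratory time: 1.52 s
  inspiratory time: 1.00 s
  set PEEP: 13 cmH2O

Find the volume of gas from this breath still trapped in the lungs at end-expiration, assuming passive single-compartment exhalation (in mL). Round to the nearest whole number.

41

Flow: 27 L/min ÷ 60 = 0.45 L/s.
Vt = flow × Ti = 0.45 L/s × 1.00 s × 1000 mL/L = 450.0 mL.
R = (PIP − Pplat)/V̇ = (31.0 − 24.0) / 0.45 = 7.0/0.45 = 15.556 cmH2O·s/L.
C = Vt/(Pplat − PEEP) = 450.0 / (24.0 − 13) = 450.0/11.0 = 40.909 mL/cmH2O.
τ = R × C = 15.556 × 0.04091 L/cmH2O = 0.6364 s.
Fraction remaining = e^(−Te/τ) = e^(−1.52/0.6364) = 0.09177.
Trapped volume = 450.0 × 0.09177 = 41.297 mL.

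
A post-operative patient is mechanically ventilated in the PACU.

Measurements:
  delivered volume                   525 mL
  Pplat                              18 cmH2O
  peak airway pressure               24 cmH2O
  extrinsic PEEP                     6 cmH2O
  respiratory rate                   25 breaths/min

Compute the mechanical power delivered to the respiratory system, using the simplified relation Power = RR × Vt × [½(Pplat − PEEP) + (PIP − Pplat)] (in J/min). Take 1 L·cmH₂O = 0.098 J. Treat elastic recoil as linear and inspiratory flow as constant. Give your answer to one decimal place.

Per-breath work = Vt × [½(Pplat−PEEP) + (PIP−Pplat)] = 0.525 × [0.5×12.0 + 6.0] = 0.525 × 12.0 = 6.3 L·cmH2O.
Power = 25 × 6.3 = 157.5 L·cmH2O/min.
× 0.098 J/(L·cmH2O) → 15.435 J/min.

15.4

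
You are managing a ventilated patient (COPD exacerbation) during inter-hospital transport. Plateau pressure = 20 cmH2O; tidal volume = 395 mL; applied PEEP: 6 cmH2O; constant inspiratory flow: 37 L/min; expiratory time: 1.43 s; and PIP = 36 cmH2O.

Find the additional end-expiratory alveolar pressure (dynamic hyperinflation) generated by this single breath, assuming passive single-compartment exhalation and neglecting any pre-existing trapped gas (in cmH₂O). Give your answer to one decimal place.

2.0

Flow: 37 L/min ÷ 60 = 0.6167 L/s.
R = (PIP − Pplat)/V̇ = (36 − 20) / 0.6167 = 16.0/0.6167 = 25.945 cmH2O·s/L.
C = Vt/(Pplat − PEEP) = 395.0 / (20 − 6) = 395.0/14.0 = 28.214 mL/cmH2O.
τ = R × C = 25.945 × 0.02821 L/cmH2O = 0.7319 s.
Fraction remaining = e^(−Te/τ) = e^(−1.43/0.7319) = 0.1417; trapped volume = 395.0 × 0.1417 = 55.972 mL.
Additional alveolar pressure from trapping ≈ V_trapped / C = 55.972 / 28.214 = 1.984 cmH2O.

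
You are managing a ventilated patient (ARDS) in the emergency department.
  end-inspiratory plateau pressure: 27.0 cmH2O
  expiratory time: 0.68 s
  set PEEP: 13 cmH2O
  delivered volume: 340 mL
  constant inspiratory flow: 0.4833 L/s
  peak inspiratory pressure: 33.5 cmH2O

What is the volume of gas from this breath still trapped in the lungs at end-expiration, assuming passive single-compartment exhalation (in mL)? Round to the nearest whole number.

42

R = (PIP − Pplat)/V̇ = (33.5 − 27.0) / 0.4833 = 6.5/0.4833 = 13.449 cmH2O·s/L.
C = Vt/(Pplat − PEEP) = 340.0 / (27.0 − 13) = 340.0/14.0 = 24.286 mL/cmH2O.
τ = R × C = 13.449 × 0.02429 L/cmH2O = 0.3267 s.
Fraction remaining = e^(−Te/τ) = e^(−0.68/0.3267) = 0.1248.
Trapped volume = 340.0 × 0.1248 = 42.432 mL.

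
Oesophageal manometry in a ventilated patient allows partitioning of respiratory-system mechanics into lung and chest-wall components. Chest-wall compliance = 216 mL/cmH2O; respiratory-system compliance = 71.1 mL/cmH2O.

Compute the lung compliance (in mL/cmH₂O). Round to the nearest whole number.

106

1/CL = 1/Crs − 1/Ccw.
1/CL = 1/71.1 − 1/216 = 0.009435.
CL = 105.99 mL/cmH2O.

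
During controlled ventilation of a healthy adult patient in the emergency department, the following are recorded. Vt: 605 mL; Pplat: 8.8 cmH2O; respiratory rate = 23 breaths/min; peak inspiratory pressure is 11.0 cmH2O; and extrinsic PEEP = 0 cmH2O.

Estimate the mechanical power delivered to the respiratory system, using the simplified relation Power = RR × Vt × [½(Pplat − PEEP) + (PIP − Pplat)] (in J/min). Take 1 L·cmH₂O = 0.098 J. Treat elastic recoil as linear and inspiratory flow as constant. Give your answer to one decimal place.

Per-breath work = Vt × [½(Pplat−PEEP) + (PIP−Pplat)] = 0.605 × [0.5×8.8 + 2.2] = 0.605 × 6.6 = 3.993 L·cmH2O.
Power = 23 × 3.993 = 91.839 L·cmH2O/min.
× 0.098 J/(L·cmH2O) → 9.0 J/min.

9.0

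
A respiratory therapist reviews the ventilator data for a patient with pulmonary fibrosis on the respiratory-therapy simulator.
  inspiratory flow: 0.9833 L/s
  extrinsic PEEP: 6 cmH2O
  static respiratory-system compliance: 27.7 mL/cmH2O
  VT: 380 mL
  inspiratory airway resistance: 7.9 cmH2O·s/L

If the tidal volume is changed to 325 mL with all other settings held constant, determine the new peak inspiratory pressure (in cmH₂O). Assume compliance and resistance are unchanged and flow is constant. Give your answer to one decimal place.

25.5

PIP = Vt/C + R·V̇ + PEEP (constant-flow equation of motion).
Only the elastic term changes: ΔPIP = ΔVt / C = (325 − 380) / 27.7 = -1.986 cmH2O.
Original PIP = 380/27.7 + 7.9×0.9833 + 6 = 27.486 cmH2O; new PIP = 27.486 + (-1.986) = 25.5 cmH2O.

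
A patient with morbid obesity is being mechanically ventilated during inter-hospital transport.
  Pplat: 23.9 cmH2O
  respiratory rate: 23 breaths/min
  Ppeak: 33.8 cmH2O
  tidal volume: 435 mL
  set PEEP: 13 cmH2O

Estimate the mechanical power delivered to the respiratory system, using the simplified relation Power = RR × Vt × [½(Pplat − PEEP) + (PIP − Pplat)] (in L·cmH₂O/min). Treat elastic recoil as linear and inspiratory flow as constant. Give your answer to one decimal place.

153.6

Per-breath work = Vt × [½(Pplat−PEEP) + (PIP−Pplat)] = 0.435 × [0.5×10.9 + 9.9] = 0.435 × 15.35 = 6.677 L·cmH2O.
Power = 23 × 6.677 = 153.57 L·cmH2O/min.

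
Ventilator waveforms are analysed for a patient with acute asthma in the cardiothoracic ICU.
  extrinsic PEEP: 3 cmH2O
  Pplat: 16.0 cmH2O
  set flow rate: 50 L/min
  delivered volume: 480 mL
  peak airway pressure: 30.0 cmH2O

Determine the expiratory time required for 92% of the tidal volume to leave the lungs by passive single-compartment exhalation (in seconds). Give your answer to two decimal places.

1.57

Flow: 50 L/min ÷ 60 = 0.8333 L/s.
R = (PIP − Pplat)/V̇ = (30.0 − 16.0) / 0.8333 = 14.0/0.8333 = 16.801 cmH2O·s/L.
C = Vt/(Pplat − PEEP) = 480.0 / (16.0 − 3) = 480.0/13.0 = 36.923 mL/cmH2O.
τ = R × C = 16.801 × 0.03692 L/cmH2O = 0.6203 s.
t = −τ·ln(1 − 0.92) = −0.6203·ln(0.08) = 1.567 s.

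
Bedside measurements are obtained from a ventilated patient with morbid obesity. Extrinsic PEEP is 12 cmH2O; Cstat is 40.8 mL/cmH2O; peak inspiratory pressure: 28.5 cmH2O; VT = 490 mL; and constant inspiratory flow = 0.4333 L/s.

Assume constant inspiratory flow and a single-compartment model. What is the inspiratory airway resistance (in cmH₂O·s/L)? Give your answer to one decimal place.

10.4

Equation of motion (constant flow): PIP = Vt/C + R·V̇ + PEEP.
R·V̇ = PIP − Vt/C − PEEP = 28.5 − 490/40.8 − 12 = 28.5 − 12.01 − 12 = 4.49 cmH2O.
R = 4.49 / 0.4333 = 10.362 cmH2O·s/L.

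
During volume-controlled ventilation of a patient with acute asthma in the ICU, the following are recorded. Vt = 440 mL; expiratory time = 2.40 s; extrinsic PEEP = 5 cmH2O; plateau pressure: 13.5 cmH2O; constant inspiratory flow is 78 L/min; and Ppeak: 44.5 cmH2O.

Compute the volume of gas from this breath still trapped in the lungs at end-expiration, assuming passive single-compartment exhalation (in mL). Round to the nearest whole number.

Flow: 78 L/min ÷ 60 = 1.3 L/s.
R = (PIP − Pplat)/V̇ = (44.5 − 13.5) / 1.3 = 31.0/1.3 = 23.846 cmH2O·s/L.
C = Vt/(Pplat − PEEP) = 440.0 / (13.5 − 5) = 440.0/8.5 = 51.765 mL/cmH2O.
τ = R × C = 23.846 × 0.05177 L/cmH2O = 1.235 s.
Fraction remaining = e^(−Te/τ) = e^(−2.40/1.235) = 0.1432.
Trapped volume = 440.0 × 0.1432 = 63.008 mL.

63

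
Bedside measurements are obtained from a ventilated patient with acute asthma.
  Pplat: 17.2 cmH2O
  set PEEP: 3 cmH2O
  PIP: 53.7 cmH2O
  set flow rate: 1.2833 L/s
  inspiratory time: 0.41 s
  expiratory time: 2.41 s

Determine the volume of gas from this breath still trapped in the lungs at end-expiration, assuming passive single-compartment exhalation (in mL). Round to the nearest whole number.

Vt = flow × Ti = 1.2833 L/s × 0.41 s × 1000 mL/L = 526.15 mL.
R = (PIP − Pplat)/V̇ = (53.7 − 17.2) / 1.2833 = 36.5/1.2833 = 28.442 cmH2O·s/L.
C = Vt/(Pplat − PEEP) = 526.15 / (17.2 − 3) = 526.15/14.2 = 37.053 mL/cmH2O.
τ = R × C = 28.442 × 0.03705 L/cmH2O = 1.054 s.
Fraction remaining = e^(−Te/τ) = e^(−2.41/1.054) = 0.1016.
Trapped volume = 526.15 × 0.1016 = 53.457 mL.

53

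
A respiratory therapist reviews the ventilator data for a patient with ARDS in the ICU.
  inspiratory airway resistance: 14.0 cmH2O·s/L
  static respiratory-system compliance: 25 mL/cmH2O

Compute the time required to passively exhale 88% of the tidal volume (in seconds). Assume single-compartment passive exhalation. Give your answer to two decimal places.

τ = R × C = 14.0 × 25 mL/cmH2O = 14.0 × 0.025 L/cmH2O = 0.35 s.
Exhaled fraction f = 1 − e^(−t/τ) → t = −τ·ln(1 − f) = −0.35·ln(0.12) = 0.7421 s.

0.74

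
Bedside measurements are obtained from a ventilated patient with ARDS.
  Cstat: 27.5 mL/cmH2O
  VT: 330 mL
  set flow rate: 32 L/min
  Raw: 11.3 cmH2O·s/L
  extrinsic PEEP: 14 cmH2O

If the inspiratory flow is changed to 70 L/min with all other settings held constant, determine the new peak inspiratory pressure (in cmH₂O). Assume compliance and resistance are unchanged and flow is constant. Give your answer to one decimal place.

Flow: 32 L/min ÷ 60 = 0.5333 L/s.
New flow: 70 L/min ÷ 60 = 1.1667 L/s.
PIP = Vt/C + R·V̇ + PEEP (constant-flow equation of motion).
Only the resistive term changes: ΔPIP = R × ΔV̇ = 11.3 × (1.1667 − 0.5333) = 11.3 × 0.6334 = 7.157 cmH2O.
Original PIP = 330/27.5 + 11.3×0.5333 + 14 = 32.026 cmH2O; new PIP = 32.026 + (7.157) = 39.183 cmH2O.

39.2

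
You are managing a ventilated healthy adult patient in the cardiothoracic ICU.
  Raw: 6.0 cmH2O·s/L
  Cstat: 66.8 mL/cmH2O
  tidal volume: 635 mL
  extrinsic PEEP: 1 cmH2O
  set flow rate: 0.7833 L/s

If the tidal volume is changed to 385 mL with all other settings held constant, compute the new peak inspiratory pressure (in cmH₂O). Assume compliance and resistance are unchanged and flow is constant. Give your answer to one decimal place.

11.5

PIP = Vt/C + R·V̇ + PEEP (constant-flow equation of motion).
Only the elastic term changes: ΔPIP = ΔVt / C = (385 − 635) / 66.8 = -3.743 cmH2O.
Original PIP = 635/66.8 + 6.0×0.7833 + 1 = 15.206 cmH2O; new PIP = 15.206 + (-3.743) = 11.463 cmH2O.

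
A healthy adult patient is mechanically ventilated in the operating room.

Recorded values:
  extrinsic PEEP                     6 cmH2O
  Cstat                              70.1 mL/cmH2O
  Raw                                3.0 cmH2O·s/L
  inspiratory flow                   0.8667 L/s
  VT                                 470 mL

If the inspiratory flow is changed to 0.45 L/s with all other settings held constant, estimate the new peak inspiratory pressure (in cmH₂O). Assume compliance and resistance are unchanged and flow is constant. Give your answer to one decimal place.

14.1

PIP = Vt/C + R·V̇ + PEEP (constant-flow equation of motion).
Only the resistive term changes: ΔPIP = R × ΔV̇ = 3.0 × (0.45 − 0.8667) = 3.0 × -0.4167 = -1.25 cmH2O.
Original PIP = 470/70.1 + 3.0×0.8667 + 6 = 15.305 cmH2O; new PIP = 15.305 + (-1.25) = 14.055 cmH2O.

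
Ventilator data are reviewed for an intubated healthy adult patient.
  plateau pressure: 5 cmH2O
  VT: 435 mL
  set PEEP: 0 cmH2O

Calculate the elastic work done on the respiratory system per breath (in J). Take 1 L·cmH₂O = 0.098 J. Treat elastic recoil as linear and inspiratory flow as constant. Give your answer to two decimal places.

0.11

Elastic work ≈ ½ × (Pplat − PEEP) × Vt = 0.5 × (5 − 0) × 0.435 L = 0.5 × 5.0 × 0.435 = 1.088 L·cmH2O.
× 0.098 J/(L·cmH2O) → 0.1066 J.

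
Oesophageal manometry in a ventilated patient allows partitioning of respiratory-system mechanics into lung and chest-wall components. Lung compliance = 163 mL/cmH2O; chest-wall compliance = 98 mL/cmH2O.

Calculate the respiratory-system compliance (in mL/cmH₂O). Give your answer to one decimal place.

61.2

Lung and chest wall are elastances in series: 1/Crs = 1/CL + 1/Ccw.
1/Crs = 1/163 + 1/98 = 0.01634.
Crs = 61.2 mL/cmH2O.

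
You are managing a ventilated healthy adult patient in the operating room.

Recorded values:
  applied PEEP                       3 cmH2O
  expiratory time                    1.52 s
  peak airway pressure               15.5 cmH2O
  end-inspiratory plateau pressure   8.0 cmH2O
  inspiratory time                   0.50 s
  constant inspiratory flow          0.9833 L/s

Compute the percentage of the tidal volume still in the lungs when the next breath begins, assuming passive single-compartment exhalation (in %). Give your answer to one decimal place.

13.2

Vt = flow × Ti = 0.9833 L/s × 0.50 s × 1000 mL/L = 491.65 mL.
R = (PIP − Pplat)/V̇ = (15.5 − 8.0) / 0.9833 = 7.5/0.9833 = 7.627 cmH2O·s/L.
C = Vt/(Pplat − PEEP) = 491.65 / (8.0 − 3) = 491.65/5.0 = 98.33 mL/cmH2O.
τ = R × C = 7.627 × 0.09833 L/cmH2O = 0.75 s.
Fraction remaining at end-expiration = e^(−Te/τ) = e^(−1.52/0.75) = 0.1318 → 13.18%.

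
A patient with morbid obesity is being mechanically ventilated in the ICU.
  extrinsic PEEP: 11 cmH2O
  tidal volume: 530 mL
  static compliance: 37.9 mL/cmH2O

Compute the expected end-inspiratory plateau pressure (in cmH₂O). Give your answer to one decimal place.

Pplat = PEEP + Vt / Cstat = 11 + 530 / 37.9 = 11 + 13.984 = 24.984 cmH2O.

25.0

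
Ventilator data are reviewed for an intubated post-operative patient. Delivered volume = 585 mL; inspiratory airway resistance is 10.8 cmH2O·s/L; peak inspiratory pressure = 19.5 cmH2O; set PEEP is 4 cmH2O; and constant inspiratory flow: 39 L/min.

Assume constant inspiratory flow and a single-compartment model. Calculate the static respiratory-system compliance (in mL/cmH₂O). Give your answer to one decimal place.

Flow: 39 L/min ÷ 60 = 0.65 L/s.
Equation of motion (constant flow): PIP = Vt/C + R·V̇ + PEEP.
Vt/C = PIP − R·V̇ − PEEP = 19.5 − 10.8×0.65 − 4 = 19.5 − 7.02 − 4 = 8.48 cmH2O.
C = Vt / 8.48 = 585 / 8.48 = 68.986 mL/cmH2O.

69.0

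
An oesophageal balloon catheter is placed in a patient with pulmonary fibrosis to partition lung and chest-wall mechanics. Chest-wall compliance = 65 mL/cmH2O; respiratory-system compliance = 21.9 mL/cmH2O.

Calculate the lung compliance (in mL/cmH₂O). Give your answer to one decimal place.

1/CL = 1/Crs − 1/Ccw.
1/CL = 1/21.9 − 1/65 = 0.03028.
CL = 33.025 mL/cmH2O.

33.0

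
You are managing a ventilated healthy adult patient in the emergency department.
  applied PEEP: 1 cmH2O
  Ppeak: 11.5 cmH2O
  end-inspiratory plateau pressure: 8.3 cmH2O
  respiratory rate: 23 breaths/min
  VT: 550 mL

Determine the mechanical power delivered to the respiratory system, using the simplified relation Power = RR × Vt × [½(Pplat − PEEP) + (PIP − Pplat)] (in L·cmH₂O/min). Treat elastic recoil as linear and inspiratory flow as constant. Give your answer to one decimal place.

86.7

Per-breath work = Vt × [½(Pplat−PEEP) + (PIP−Pplat)] = 0.550 × [0.5×7.3 + 3.2] = 0.550 × 6.85 = 3.768 L·cmH2O.
Power = 23 × 3.768 = 86.664 L·cmH2O/min.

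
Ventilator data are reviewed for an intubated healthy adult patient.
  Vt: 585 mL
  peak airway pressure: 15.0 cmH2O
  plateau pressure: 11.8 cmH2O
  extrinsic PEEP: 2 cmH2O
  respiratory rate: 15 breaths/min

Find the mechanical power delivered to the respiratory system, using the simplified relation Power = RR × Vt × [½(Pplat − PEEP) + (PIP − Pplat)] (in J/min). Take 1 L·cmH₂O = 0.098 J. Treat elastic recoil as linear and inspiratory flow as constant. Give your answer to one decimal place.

Per-breath work = Vt × [½(Pplat−PEEP) + (PIP−Pplat)] = 0.585 × [0.5×9.8 + 3.2] = 0.585 × 8.1 = 4.739 L·cmH2O.
Power = 15 × 4.739 = 71.085 L·cmH2O/min.
× 0.098 J/(L·cmH2O) → 6.966 J/min.

7.0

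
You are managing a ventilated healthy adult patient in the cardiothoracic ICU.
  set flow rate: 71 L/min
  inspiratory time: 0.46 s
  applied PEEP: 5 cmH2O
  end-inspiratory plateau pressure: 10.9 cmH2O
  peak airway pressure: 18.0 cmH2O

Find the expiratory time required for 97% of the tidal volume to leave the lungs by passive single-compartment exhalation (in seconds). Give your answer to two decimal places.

Flow: 71 L/min ÷ 60 = 1.1833 L/s.
Vt = flow × Ti = 1.1833 L/s × 0.46 s × 1000 mL/L = 544.32 mL.
R = (PIP − Pplat)/V̇ = (18.0 − 10.9) / 1.1833 = 7.1/1.1833 = 6.0 cmH2O·s/L.
C = Vt/(Pplat − PEEP) = 544.32 / (10.9 − 5) = 544.32/5.9 = 92.258 mL/cmH2O.
τ = R × C = 6.0 × 0.09226 L/cmH2O = 0.5536 s.
t = −τ·ln(1 − 0.97) = −0.5536·ln(0.03) = 1.941 s.

1.94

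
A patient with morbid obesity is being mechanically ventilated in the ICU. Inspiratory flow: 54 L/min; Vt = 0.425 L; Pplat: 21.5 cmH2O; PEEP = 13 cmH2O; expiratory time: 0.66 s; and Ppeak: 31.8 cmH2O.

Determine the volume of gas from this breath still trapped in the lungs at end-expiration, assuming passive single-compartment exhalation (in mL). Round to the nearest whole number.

Flow: 54 L/min ÷ 60 = 0.9 L/s.
R = (PIP − Pplat)/V̇ = (31.8 − 21.5) / 0.9 = 10.3/0.9 = 11.444 cmH2O·s/L.
C = Vt/(Pplat − PEEP) = 425.0 / (21.5 − 13) = 425.0/8.5 = 50.0 mL/cmH2O.
τ = R × C = 11.444 × 0.05 L/cmH2O = 0.5722 s.
Fraction remaining = e^(−Te/τ) = e^(−0.66/0.5722) = 0.3155.
Trapped volume = 425.0 × 0.3155 = 134.09 mL.

134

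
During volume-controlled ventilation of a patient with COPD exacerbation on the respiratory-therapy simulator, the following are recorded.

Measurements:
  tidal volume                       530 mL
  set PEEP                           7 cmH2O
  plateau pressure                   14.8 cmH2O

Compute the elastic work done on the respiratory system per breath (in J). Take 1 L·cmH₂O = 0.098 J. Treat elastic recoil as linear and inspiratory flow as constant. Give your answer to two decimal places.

0.20

Elastic work ≈ ½ × (Pplat − PEEP) × Vt = 0.5 × (14.8 − 7) × 0.530 L = 0.5 × 7.8 × 0.530 = 2.067 L·cmH2O.
× 0.098 J/(L·cmH2O) → 0.2026 J.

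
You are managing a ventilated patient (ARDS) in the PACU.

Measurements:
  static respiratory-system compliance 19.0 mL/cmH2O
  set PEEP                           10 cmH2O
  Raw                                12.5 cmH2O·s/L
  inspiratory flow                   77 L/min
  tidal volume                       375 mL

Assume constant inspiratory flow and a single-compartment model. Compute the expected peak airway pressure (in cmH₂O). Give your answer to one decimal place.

Flow: 77 L/min ÷ 60 = 1.2833 L/s.
Equation of motion (constant flow): PIP = Vt/C + R·V̇ + PEEP.
PIP = 375/19.0 + 12.5×1.2833 + 10 = 19.737 + 16.041 + 10 = 45.778 cmH2O.

45.8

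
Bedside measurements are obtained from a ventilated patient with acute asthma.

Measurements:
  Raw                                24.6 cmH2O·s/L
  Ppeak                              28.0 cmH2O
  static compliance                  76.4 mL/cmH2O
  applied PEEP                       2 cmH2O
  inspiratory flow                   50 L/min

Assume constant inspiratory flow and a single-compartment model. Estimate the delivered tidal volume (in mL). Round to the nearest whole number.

Flow: 50 L/min ÷ 60 = 0.8333 L/s.
Equation of motion (constant flow): PIP = Vt/C + R·V̇ + PEEP.
Vt/C = PIP − R·V̇ − PEEP = 28.0 − 20.499 − 2 = 5.501 cmH2O.
Vt = C × 5.501 = 76.4 × 5.501 = 420.28 mL.

420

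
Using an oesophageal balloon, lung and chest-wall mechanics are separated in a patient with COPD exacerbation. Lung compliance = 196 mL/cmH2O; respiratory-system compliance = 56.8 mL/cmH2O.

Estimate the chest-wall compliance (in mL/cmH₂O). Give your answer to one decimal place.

80.0

1/Ccw = 1/Crs − 1/CL.
1/Ccw = 1/56.8 − 1/196 = 0.0125.
Ccw = 80.0 mL/cmH2O.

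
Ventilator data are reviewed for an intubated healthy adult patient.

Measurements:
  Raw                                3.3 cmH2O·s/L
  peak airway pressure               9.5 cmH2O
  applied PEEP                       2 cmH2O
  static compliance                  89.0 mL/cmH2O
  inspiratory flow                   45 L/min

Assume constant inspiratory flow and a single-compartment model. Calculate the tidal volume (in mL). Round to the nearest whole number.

Flow: 45 L/min ÷ 60 = 0.75 L/s.
Equation of motion (constant flow): PIP = Vt/C + R·V̇ + PEEP.
Vt/C = PIP − R·V̇ − PEEP = 9.5 − 2.475 − 2 = 5.025 cmH2O.
Vt = C × 5.025 = 89.0 × 5.025 = 447.23 mL.

447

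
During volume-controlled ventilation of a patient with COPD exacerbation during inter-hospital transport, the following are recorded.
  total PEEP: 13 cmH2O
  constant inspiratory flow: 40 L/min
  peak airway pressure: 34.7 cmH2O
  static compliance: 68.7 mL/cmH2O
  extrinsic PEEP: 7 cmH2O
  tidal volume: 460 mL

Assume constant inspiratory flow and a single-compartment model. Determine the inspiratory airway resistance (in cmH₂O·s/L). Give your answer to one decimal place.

22.5

Flow: 40 L/min ÷ 60 = 0.6667 L/s.
Total PEEP = 13 cmH2O (set 7 + intrinsic 6); this is the baseline alveolar pressure.
Equation of motion (constant flow): PIP = Vt/C + R·V̇ + PEEP.
R·V̇ = PIP − Vt/C − PEEP = 34.7 − 460/68.7 − 13 = 34.7 − 6.696 − 13 = 15.004 cmH2O.
R = 15.004 / 0.6667 = 22.505 cmH2O·s/L.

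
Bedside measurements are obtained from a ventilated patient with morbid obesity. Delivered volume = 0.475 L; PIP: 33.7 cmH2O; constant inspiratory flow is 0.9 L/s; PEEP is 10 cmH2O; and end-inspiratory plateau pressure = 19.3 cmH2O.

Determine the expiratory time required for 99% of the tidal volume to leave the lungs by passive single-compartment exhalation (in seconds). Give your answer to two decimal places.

3.76

R = (PIP − Pplat)/V̇ = (33.7 − 19.3) / 0.9 = 14.4/0.9 = 16.0 cmH2O·s/L.
C = Vt/(Pplat − PEEP) = 475.0 / (19.3 − 10) = 475.0/9.3 = 51.075 mL/cmH2O.
τ = R × C = 16.0 × 0.05108 L/cmH2O = 0.8173 s.
t = −τ·ln(1 − 0.99) = −0.8173·ln(0.01) = 3.764 s.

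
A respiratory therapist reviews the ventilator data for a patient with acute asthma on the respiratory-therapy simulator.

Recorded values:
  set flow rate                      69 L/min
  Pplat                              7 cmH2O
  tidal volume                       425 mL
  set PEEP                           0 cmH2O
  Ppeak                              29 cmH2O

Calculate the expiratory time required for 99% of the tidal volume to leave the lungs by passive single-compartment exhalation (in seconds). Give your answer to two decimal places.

Flow: 69 L/min ÷ 60 = 1.15 L/s.
R = (PIP − Pplat)/V̇ = (29 − 7) / 1.15 = 22.0/1.15 = 19.13 cmH2O·s/L.
C = Vt/(Pplat − PEEP) = 425.0 / (7 − 0) = 425.0/7.0 = 60.714 mL/cmH2O.
τ = R × C = 19.13 × 0.06071 L/cmH2O = 1.161 s.
t = −τ·ln(1 − 0.99) = −1.161·ln(0.01) = 5.347 s.

5.35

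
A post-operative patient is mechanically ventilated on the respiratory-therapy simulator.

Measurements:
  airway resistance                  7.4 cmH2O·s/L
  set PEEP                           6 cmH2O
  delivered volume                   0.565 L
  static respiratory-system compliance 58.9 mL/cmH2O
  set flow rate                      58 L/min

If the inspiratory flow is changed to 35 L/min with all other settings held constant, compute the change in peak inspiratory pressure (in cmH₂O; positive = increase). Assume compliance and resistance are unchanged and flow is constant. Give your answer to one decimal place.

-2.8

Flow: 58 L/min ÷ 60 = 0.9667 L/s.
New flow: 35 L/min ÷ 60 = 0.5833 L/s.
PIP = Vt/C + R·V̇ + PEEP (constant-flow equation of motion).
Only the resistive term changes: ΔPIP = R × ΔV̇ = 7.4 × (0.5833 − 0.9667) = 7.4 × -0.3834 = -2.837 cmH2O.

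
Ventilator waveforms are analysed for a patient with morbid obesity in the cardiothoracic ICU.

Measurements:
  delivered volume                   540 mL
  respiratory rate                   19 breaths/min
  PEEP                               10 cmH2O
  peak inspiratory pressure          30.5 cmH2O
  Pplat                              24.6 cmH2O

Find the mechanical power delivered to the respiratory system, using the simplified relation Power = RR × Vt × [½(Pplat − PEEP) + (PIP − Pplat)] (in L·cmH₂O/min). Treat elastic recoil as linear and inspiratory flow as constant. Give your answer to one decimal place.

Per-breath work = Vt × [½(Pplat−PEEP) + (PIP−Pplat)] = 0.540 × [0.5×14.6 + 5.9] = 0.540 × 13.2 = 7.128 L·cmH2O.
Power = 19 × 7.128 = 135.43 L·cmH2O/min.

135.4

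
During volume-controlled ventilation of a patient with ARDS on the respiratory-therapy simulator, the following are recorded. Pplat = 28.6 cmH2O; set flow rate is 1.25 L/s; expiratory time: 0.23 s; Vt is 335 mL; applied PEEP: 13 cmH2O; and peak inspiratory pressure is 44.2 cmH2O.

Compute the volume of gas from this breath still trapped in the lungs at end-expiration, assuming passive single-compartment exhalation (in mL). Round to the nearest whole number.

142

R = (PIP − Pplat)/V̇ = (44.2 − 28.6) / 1.25 = 15.6/1.25 = 12.48 cmH2O·s/L.
C = Vt/(Pplat − PEEP) = 335.0 / (28.6 − 13) = 335.0/15.6 = 21.474 mL/cmH2O.
τ = R × C = 12.48 × 0.02147 L/cmH2O = 0.2679 s.
Fraction remaining = e^(−Te/τ) = e^(−0.23/0.2679) = 0.4238.
Trapped volume = 335.0 × 0.4238 = 141.97 mL.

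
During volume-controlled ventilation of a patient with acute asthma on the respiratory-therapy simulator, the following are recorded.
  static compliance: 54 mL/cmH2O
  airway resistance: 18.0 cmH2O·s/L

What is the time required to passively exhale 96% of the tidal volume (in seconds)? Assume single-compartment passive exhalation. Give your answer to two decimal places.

3.13

τ = R × C = 18.0 × 54 mL/cmH2O = 18.0 × 0.054 L/cmH2O = 0.972 s.
Exhaled fraction f = 1 − e^(−t/τ) → t = −τ·ln(1 − f) = −0.972·ln(0.04) = 3.129 s.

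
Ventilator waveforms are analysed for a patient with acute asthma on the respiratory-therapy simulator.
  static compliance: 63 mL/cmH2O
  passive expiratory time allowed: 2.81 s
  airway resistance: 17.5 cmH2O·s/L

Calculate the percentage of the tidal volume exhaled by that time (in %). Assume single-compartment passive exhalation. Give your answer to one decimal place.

92.2

τ = R × C = 17.5 × 63 mL/cmH2O = 17.5 × 0.063 L/cmH2O = 1.103 s.
Passive exhalation: V(t)/V₀ = e^(−t/τ) = e^(−2.81/1.103) = 0.07827.
Fraction exhaled = 1 − 0.07827 = 0.9217 → 92.17%.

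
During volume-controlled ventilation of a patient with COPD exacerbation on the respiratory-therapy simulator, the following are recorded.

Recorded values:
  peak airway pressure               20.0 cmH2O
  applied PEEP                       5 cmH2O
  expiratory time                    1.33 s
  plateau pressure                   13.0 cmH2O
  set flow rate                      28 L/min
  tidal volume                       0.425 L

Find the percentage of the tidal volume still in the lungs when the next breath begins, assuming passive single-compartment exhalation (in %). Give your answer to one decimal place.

18.8

Flow: 28 L/min ÷ 60 = 0.4667 L/s.
R = (PIP − Pplat)/V̇ = (20.0 − 13.0) / 0.4667 = 7.0/0.4667 = 14.999 cmH2O·s/L.
C = Vt/(Pplat − PEEP) = 425.0 / (13.0 − 5) = 425.0/8.0 = 53.125 mL/cmH2O.
τ = R × C = 14.999 × 0.05313 L/cmH2O = 0.7969 s.
Fraction remaining at end-expiration = e^(−Te/τ) = e^(−1.33/0.7969) = 0.1884 → 18.84%.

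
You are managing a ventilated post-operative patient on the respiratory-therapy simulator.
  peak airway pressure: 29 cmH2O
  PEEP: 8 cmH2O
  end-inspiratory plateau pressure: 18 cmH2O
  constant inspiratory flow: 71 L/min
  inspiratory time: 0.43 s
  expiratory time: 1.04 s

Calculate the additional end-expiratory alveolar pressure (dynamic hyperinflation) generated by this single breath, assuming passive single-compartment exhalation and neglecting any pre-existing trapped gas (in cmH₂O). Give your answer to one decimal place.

Flow: 71 L/min ÷ 60 = 1.1833 L/s.
Vt = flow × Ti = 1.1833 L/s × 0.43 s × 1000 mL/L = 508.82 mL.
R = (PIP − Pplat)/V̇ = (29 − 18) / 1.1833 = 11.0/1.1833 = 9.296 cmH2O·s/L.
C = Vt/(Pplat − PEEP) = 508.82 / (18 − 8) = 508.82/10.0 = 50.882 mL/cmH2O.
τ = R × C = 9.296 × 0.05088 L/cmH2O = 0.473 s.
Fraction remaining = e^(−Te/τ) = e^(−1.04/0.473) = 0.1109; trapped volume = 508.82 × 0.1109 = 56.428 mL.
Additional alveolar pressure from trapping ≈ V_trapped / C = 56.428 / 50.882 = 1.109 cmH2O.

1.1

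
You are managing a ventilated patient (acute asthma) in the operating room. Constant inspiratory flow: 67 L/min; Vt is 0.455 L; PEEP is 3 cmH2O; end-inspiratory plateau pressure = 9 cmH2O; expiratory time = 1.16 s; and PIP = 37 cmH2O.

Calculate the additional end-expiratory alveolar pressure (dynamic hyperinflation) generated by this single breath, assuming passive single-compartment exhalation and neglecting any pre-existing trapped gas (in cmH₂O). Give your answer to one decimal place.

3.3

Flow: 67 L/min ÷ 60 = 1.1167 L/s.
R = (PIP − Pplat)/V̇ = (37 − 9) / 1.1167 = 28.0/1.1167 = 25.074 cmH2O·s/L.
C = Vt/(Pplat − PEEP) = 455.0 / (9 − 3) = 455.0/6.0 = 75.833 mL/cmH2O.
τ = R × C = 25.074 × 0.07583 L/cmH2O = 1.901 s.
Fraction remaining = e^(−Te/τ) = e^(−1.16/1.901) = 0.5432; trapped volume = 455.0 × 0.5432 = 247.16 mL.
Additional alveolar pressure from trapping ≈ V_trapped / C = 247.16 / 75.833 = 3.259 cmH2O.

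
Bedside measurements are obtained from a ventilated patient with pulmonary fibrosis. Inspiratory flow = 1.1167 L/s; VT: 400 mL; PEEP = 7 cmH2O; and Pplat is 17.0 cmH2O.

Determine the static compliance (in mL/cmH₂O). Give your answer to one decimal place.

Cstat = Vt / (Pplat − PEEP) = 400 / (17.0 − 7) = 400 / 10.0 = 40.0 mL/cmH2O.

40.0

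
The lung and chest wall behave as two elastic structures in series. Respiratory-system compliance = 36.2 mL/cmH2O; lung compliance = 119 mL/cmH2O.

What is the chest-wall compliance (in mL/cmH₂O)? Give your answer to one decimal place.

52.0

1/Ccw = 1/Crs − 1/CL.
1/Ccw = 1/36.2 − 1/119 = 0.01922.
Ccw = 52.029 mL/cmH2O.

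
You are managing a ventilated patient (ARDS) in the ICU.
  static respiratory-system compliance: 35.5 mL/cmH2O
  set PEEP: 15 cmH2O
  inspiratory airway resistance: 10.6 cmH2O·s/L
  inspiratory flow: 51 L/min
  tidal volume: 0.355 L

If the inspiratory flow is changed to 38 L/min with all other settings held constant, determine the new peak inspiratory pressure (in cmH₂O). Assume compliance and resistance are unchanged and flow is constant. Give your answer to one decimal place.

31.7

Flow: 51 L/min ÷ 60 = 0.85 L/s.
New flow: 38 L/min ÷ 60 = 0.6333 L/s.
PIP = Vt/C + R·V̇ + PEEP (constant-flow equation of motion).
Only the resistive term changes: ΔPIP = R × ΔV̇ = 10.6 × (0.6333 − 0.85) = 10.6 × -0.2167 = -2.297 cmH2O.
Original PIP = 355/35.5 + 10.6×0.85 + 15 = 34.01 cmH2O; new PIP = 34.01 + (-2.297) = 31.713 cmH2O.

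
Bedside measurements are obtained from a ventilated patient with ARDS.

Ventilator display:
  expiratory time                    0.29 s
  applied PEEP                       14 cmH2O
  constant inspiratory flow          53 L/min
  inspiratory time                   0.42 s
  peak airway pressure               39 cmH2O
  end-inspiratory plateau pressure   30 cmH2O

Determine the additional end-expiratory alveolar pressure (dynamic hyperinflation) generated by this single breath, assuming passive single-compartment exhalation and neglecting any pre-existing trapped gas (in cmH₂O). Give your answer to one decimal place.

4.7

Flow: 53 L/min ÷ 60 = 0.8833 L/s.
Vt = flow × Ti = 0.8833 L/s × 0.42 s × 1000 mL/L = 370.99 mL.
R = (PIP − Pplat)/V̇ = (39 − 30) / 0.8833 = 9.0/0.8833 = 10.189 cmH2O·s/L.
C = Vt/(Pplat − PEEP) = 370.99 / (30 − 14) = 370.99/16.0 = 23.187 mL/cmH2O.
τ = R × C = 10.189 × 0.02319 L/cmH2O = 0.2363 s.
Fraction remaining = e^(−Te/τ) = e^(−0.29/0.2363) = 0.2931; trapped volume = 370.99 × 0.2931 = 108.74 mL.
Additional alveolar pressure from trapping ≈ V_trapped / C = 108.74 / 23.187 = 4.69 cmH2O.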